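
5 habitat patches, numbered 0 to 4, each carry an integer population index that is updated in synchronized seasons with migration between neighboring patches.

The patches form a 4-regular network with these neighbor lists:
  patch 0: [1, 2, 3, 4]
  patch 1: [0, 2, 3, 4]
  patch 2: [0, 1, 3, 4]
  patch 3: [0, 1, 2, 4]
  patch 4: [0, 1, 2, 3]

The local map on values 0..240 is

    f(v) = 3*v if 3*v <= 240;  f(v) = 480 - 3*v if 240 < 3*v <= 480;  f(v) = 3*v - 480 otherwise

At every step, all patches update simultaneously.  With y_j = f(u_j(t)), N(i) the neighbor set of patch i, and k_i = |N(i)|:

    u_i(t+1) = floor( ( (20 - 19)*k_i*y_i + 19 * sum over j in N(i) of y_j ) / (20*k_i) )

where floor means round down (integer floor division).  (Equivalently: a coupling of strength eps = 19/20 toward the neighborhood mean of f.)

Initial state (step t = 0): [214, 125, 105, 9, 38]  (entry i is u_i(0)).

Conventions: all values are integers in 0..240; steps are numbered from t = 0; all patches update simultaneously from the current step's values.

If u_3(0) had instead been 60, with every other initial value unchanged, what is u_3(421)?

Simulating step by step:
t=0: [214, 125, 105, 60, 38]
t=1: [142, 152, 141, 138, 151]
t=2: [44, 49, 43, 41, 49]
t=3: [136, 133, 136, 137, 133]
t=4: [75, 73, 75, 76, 73]
t=5: [222, 223, 222, 222, 223]
t=6: [187, 186, 187, 187, 186]
t=7: [79, 80, 79, 79, 80]
t=8: [238, 237, 238, 238, 237]
t=9: [232, 233, 232, 232, 233]
t=10: [217, 216, 217, 217, 216]
t=11: [169, 170, 169, 169, 170]
t=12: [28, 27, 28, 28, 27]
t=13: [82, 83, 82, 82, 83]
t=14: [232, 233, 232, 232, 233]

Answer: u_3(421) = 169
Key observation: The state at step 9, [232, 233, 232, 232, 233], reappears at step 14: the system is in a cycle of period 5 from step 9 on.  Therefore the state at step 421 equals the state at step 9 + ((421 - 9) mod 5) = 11, which is [169, 170, 169, 169, 170].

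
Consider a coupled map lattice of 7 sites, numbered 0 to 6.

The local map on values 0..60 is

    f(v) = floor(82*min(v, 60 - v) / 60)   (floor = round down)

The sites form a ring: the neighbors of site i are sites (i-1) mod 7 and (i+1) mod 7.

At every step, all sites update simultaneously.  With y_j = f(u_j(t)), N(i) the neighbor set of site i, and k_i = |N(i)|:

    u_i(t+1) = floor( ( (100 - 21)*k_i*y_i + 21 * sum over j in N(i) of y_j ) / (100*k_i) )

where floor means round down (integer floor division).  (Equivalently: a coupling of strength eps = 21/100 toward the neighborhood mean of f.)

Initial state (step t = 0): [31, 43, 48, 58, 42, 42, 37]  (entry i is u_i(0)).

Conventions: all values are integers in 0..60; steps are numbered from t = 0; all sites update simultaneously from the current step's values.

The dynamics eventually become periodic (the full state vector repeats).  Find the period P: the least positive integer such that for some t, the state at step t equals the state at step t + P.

Simulating step by step:
t=0: [31, 43, 48, 58, 42, 42, 37]
t=1: [36, 23, 15, 5, 21, 24, 31]
t=2: [32, 29, 19, 9, 26, 32, 37]
t=3: [37, 37, 25, 15, 32, 36, 32]
t=4: [31, 31, 32, 23, 35, 33, 36]
t=5: [38, 38, 37, 32, 33, 35, 33]
t=6: [30, 30, 31, 37, 36, 34, 35]
t=7: [40, 40, 38, 31, 32, 34, 34]
t=8: [27, 27, 30, 37, 37, 35, 34]
t=9: [35, 36, 39, 32, 31, 33, 35]
t=10: [33, 31, 29, 37, 38, 36, 34]
t=11: [36, 38, 38, 31, 30, 32, 34]
t=12: [32, 30, 30, 38, 40, 38, 35]
t=13: [37, 40, 39, 30, 27, 30, 34]
t=14: [31, 27, 29, 39, 37, 39, 35]
t=15: [38, 36, 37, 29, 30, 28, 33]
t=16: [30, 31, 31, 38, 40, 38, 35]
t=17: [40, 39, 38, 30, 27, 30, 34]
t=18: [27, 28, 30, 39, 37, 39, 34]
t=19: [36, 38, 39, 29, 30, 29, 34]
t=20: [32, 30, 29, 38, 40, 38, 35]
t=21: [37, 40, 38, 30, 27, 30, 34]
t=22: [31, 27, 30, 39, 37, 39, 35]
t=23: [38, 36, 39, 29, 30, 28, 33]
t=24: [30, 31, 29, 38, 40, 38, 35]
t=25: [40, 39, 38, 30, 27, 30, 34]

Answer: 8
Key observation: The state at step 17, [40, 39, 38, 30, 27, 30, 34], reappears at step 25 — and no state repeats earlier — so the cycle the system enters has period 8.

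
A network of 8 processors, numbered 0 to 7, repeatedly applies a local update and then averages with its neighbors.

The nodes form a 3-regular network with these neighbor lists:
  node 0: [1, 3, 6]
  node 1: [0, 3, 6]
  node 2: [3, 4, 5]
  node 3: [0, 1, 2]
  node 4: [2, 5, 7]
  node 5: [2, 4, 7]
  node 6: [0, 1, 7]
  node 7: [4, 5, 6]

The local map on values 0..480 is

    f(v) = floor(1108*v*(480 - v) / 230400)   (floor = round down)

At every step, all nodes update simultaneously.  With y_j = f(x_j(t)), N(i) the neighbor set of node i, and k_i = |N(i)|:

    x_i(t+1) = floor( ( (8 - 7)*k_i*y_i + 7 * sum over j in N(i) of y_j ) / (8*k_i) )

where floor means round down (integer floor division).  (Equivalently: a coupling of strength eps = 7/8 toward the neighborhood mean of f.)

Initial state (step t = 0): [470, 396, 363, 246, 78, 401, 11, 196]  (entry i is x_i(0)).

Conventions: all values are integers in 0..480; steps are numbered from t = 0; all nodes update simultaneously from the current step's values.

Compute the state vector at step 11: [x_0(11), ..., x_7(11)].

Simulating step by step:
t=0: [470, 396, 363, 246, 78, 401, 11, 196]
t=1: [136, 113, 194, 146, 200, 200, 133, 128]
t=2: [218, 222, 258, 230, 252, 252, 214, 248]
t=3: [274, 274, 275, 274, 275, 275, 274, 275]
t=4: [271, 271, 271, 271, 271, 271, 271, 271]
t=5: [272, 272, 272, 272, 272, 272, 272, 272]
t=6: [272, 272, 272, 272, 272, 272, 272, 272]
t=7: [272, 272, 272, 272, 272, 272, 272, 272]
t=8: [272, 272, 272, 272, 272, 272, 272, 272]
t=9: [272, 272, 272, 272, 272, 272, 272, 272]
t=10: [272, 272, 272, 272, 272, 272, 272, 272]
t=11: [272, 272, 272, 272, 272, 272, 272, 272]

Answer: [272, 272, 272, 272, 272, 272, 272, 272]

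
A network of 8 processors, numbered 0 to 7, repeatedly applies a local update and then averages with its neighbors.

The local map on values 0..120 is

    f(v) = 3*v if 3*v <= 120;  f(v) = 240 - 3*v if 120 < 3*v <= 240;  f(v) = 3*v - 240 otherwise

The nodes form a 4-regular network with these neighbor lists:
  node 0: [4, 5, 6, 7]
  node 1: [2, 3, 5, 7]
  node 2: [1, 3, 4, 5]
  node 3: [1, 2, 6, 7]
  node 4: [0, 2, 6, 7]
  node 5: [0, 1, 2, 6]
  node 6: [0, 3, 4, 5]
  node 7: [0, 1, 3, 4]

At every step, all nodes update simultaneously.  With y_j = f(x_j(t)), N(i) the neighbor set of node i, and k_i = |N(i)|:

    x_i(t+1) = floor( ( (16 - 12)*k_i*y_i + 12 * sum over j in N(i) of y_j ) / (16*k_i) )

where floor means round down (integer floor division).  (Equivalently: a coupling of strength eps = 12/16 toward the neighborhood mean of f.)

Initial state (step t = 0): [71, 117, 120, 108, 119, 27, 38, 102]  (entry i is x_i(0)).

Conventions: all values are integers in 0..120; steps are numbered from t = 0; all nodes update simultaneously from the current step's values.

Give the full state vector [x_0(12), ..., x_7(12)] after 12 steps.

Simulating step by step:
t=0: [71, 117, 120, 108, 119, 27, 38, 102]
t=1: [77, 93, 103, 98, 90, 90, 86, 80]
t=2: [16, 38, 45, 37, 25, 32, 27, 24]
t=3: [72, 100, 100, 97, 76, 89, 82, 83]
t=4: [16, 42, 43, 38, 21, 34, 22, 29]
t=5: [71, 106, 101, 99, 74, 89, 77, 85]
t=6: [19, 49, 49, 45, 25, 39, 26, 37]
t=7: [85, 103, 96, 96, 82, 89, 85, 89]
t=8: [17, 45, 40, 41, 21, 34, 21, 32]
t=9: [73, 107, 102, 101, 77, 89, 78, 87]
t=10: [17, 53, 50, 48, 23, 39, 24, 37]
t=11: [81, 97, 90, 90, 78, 84, 80, 83]
t=12: [5, 27, 26, 24, 9, 18, 9, 19]

Answer: [5, 27, 26, 24, 9, 18, 9, 19]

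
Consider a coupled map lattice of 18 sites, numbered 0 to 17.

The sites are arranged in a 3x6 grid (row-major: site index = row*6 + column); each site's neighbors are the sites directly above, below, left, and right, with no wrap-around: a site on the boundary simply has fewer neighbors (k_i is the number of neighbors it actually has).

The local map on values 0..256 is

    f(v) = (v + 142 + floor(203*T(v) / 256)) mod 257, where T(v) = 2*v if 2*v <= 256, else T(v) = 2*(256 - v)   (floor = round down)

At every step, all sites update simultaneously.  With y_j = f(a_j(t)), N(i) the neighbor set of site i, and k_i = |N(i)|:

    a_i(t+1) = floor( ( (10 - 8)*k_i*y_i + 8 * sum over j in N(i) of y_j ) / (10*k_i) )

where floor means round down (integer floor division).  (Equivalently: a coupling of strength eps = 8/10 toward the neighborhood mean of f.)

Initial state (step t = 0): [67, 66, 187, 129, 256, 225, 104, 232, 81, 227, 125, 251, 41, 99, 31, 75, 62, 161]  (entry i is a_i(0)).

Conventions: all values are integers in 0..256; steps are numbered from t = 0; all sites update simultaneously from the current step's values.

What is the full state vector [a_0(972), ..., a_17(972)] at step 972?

Answer: [183, 183, 183, 183, 183, 183, 183, 183, 183, 183, 183, 183, 183, 183, 183, 183, 183, 183]
Key observation: The state at step 9, [183, 183, 183, 183, 183, 183, 183, 183, 183, 183, 183, 183, 183, 183, 183, 183, 183, 183], reappears at step 10: the system is in a cycle of period 1 from step 9 on.  Therefore the state at step 972 equals the state at step 9 + ((972 - 9) mod 1) = 9, which is [183, 183, 183, 183, 183, 183, 183, 183, 183, 183, 183, 183, 183, 183, 183, 183, 183, 183].

Derivation:
t=0: [67, 66, 187, 129, 256, 225, 104, 232, 81, 227, 125, 251, 41, 99, 31, 75, 62, 161]
t=1: [94, 116, 133, 170, 183, 145, 153, 119, 161, 150, 138, 178, 167, 194, 127, 128, 137, 114]
t=2: [179, 178, 194, 197, 198, 188, 177, 190, 203, 203, 198, 195, 189, 194, 199, 210, 203, 194]
t=3: [186, 181, 177, 174, 175, 176, 182, 180, 174, 172, 173, 176, 181, 177, 172, 171, 172, 174]
t=4: [183, 184, 187, 188, 188, 187, 183, 185, 188, 189, 188, 188, 185, 186, 188, 190, 189, 188]
t=5: [183, 182, 181, 180, 180, 180, 182, 182, 180, 179, 180, 180, 182, 181, 180, 179, 179, 180]
t=6: [183, 183, 184, 185, 185, 185, 183, 184, 184, 185, 185, 185, 184, 184, 185, 185, 185, 185]
t=7: [183, 183, 182, 182, 182, 182, 183, 183, 182, 182, 182, 182, 183, 182, 182, 182, 182, 182]
t=8: [183, 183, 183, 184, 184, 184, 183, 183, 183, 184, 184, 184, 183, 183, 184, 184, 184, 184]
t=9: [183, 183, 183, 183, 183, 183, 183, 183, 183, 183, 183, 183, 183, 183, 183, 183, 183, 183]
t=10: [183, 183, 183, 183, 183, 183, 183, 183, 183, 183, 183, 183, 183, 183, 183, 183, 183, 183]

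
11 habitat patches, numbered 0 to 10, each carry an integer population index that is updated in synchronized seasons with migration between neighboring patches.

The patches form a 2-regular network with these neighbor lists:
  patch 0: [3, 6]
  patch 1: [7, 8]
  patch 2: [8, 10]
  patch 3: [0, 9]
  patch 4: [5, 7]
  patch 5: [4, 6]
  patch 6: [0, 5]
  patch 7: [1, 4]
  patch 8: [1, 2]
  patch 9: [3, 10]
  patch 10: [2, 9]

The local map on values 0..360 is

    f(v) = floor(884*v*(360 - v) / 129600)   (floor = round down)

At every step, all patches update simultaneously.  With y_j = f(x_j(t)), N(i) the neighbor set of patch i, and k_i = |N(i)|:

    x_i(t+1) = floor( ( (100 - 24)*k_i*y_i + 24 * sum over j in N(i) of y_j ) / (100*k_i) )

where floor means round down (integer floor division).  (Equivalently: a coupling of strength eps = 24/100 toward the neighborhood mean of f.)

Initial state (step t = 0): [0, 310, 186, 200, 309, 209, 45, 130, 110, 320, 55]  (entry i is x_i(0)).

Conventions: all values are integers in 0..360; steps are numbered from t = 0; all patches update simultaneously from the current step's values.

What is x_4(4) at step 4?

Simulating step by step:
t=0: [0, 310, 186, 200, 309, 209, 45, 130, 110, 320, 55]
t=1: [37, 126, 203, 176, 131, 187, 98, 179, 181, 105, 123]
t=2: [108, 205, 215, 198, 207, 212, 169, 215, 217, 188, 198]
t=3: [193, 214, 212, 214, 215, 214, 215, 212, 211, 219, 217]
t=4: [217, 213, 213, 213, 212, 212, 212, 213, 213, 210, 211]

Answer: x_4(4) = 212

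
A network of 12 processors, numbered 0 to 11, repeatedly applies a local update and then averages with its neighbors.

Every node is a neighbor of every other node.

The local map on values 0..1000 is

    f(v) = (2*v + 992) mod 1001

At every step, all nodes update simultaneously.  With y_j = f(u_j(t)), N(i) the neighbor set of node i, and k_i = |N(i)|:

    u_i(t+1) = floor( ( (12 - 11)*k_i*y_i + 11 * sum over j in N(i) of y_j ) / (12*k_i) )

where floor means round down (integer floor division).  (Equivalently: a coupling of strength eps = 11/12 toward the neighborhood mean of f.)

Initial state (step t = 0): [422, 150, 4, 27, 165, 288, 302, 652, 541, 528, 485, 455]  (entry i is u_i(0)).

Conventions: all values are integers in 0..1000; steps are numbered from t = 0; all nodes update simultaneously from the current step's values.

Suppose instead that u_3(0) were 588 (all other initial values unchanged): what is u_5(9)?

Simulating step by step:
t=0: [422, 150, 4, 588, 165, 288, 302, 652, 541, 528, 485, 455]
t=1: [504, 504, 504, 504, 504, 504, 504, 504, 504, 504, 504, 504]
t=2: [999, 999, 999, 999, 999, 999, 999, 999, 999, 999, 999, 999]
t=3: [988, 988, 988, 988, 988, 988, 988, 988, 988, 988, 988, 988]
t=4: [966, 966, 966, 966, 966, 966, 966, 966, 966, 966, 966, 966]
t=5: [922, 922, 922, 922, 922, 922, 922, 922, 922, 922, 922, 922]
t=6: [834, 834, 834, 834, 834, 834, 834, 834, 834, 834, 834, 834]
t=7: [658, 658, 658, 658, 658, 658, 658, 658, 658, 658, 658, 658]
t=8: [306, 306, 306, 306, 306, 306, 306, 306, 306, 306, 306, 306]
t=9: [603, 603, 603, 603, 603, 603, 603, 603, 603, 603, 603, 603]

Answer: u_5(9) = 603
Key observation: This trace re-runs the system from the modified initial state.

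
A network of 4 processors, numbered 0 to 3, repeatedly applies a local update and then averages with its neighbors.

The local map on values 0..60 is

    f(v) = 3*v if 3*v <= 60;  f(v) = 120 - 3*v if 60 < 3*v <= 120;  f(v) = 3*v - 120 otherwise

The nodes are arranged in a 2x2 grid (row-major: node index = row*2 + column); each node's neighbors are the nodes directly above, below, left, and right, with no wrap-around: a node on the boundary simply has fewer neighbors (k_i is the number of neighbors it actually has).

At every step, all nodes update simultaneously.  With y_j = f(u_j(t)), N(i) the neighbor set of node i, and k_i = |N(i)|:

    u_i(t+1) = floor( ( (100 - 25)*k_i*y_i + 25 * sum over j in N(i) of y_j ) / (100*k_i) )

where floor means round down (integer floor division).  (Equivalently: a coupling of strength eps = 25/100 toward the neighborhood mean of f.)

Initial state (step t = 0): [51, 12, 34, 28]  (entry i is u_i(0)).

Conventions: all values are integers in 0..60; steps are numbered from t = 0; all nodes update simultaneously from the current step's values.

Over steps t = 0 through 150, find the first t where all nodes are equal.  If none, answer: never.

Simulating step by step:
t=0: [51, 12, 34, 28]  (not all equal)
t=1: [31, 35, 22, 33]  (not all equal)
t=2: [28, 17, 46, 24]  (not all equal)
t=3: [35, 48, 24, 44]  (not all equal)
t=4: [20, 21, 39, 18]  (not all equal)
t=5: [52, 57, 16, 48]  (not all equal)
t=6: [39, 45, 43, 30]  (not all equal)
t=7: [5, 15, 10, 25]  (not all equal)
t=8: [20, 41, 30, 43]  (not all equal)
t=9: [49, 10, 31, 10]  (not all equal)
t=10: [27, 29, 27, 29]  (not all equal)
t=11: [38, 33, 38, 33]  (not all equal)
t=12: [7, 19, 7, 19]  (not all equal)
t=13: [25, 52, 25, 52]  (not all equal)
t=14: [43, 37, 43, 37]  (not all equal)
t=15: [9, 9, 9, 9]  (all equal)

Answer: 15
Key observation: Synchronization is absorbing here: once all nodes are equal they stay equal, and step 15 is the first all-equal step.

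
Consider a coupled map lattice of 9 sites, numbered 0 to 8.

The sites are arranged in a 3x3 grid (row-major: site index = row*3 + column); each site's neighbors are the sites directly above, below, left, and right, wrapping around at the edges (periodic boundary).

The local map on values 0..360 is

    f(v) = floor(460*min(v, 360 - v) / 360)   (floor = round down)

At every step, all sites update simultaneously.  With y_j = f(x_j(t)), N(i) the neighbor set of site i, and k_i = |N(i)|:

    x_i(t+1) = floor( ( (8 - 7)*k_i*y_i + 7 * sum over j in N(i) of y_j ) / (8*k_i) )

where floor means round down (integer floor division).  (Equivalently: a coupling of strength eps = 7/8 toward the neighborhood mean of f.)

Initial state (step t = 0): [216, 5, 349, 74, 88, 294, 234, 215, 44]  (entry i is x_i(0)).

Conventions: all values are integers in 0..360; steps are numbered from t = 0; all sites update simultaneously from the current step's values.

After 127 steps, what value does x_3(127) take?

Simulating step by step:
t=0: [216, 5, 349, 74, 88, 294, 234, 215, 44]
t=1: [83, 109, 73, 130, 94, 70, 133, 96, 104]
t=2: [137, 113, 113, 126, 127, 122, 136, 137, 119]
t=3: [157, 161, 154, 165, 159, 154, 166, 159, 160]
t=4: [205, 201, 200, 203, 203, 202, 205, 205, 202]
t=5: [200, 200, 201, 199, 200, 201, 199, 200, 200]
t=6: [204, 203, 203, 204, 204, 203, 204, 204, 203]
t=7: [199, 199, 199, 199, 199, 199, 199, 199, 199]
t=8: [205, 205, 205, 205, 205, 205, 205, 205, 205]
t=9: [198, 198, 198, 198, 198, 198, 198, 198, 198]
t=10: [207, 207, 207, 207, 207, 207, 207, 207, 207]
t=11: [195, 195, 195, 195, 195, 195, 195, 195, 195]
t=12: [210, 210, 210, 210, 210, 210, 210, 210, 210]
t=13: [191, 191, 191, 191, 191, 191, 191, 191, 191]
t=14: [215, 215, 215, 215, 215, 215, 215, 215, 215]
t=15: [185, 185, 185, 185, 185, 185, 185, 185, 185]
t=16: [223, 223, 223, 223, 223, 223, 223, 223, 223]
t=17: [175, 175, 175, 175, 175, 175, 175, 175, 175]
t=18: [223, 223, 223, 223, 223, 223, 223, 223, 223]

Answer: x_3(127) = 175
Key observation: The state at step 16, [223, 223, 223, 223, 223, 223, 223, 223, 223], reappears at step 18: the system is in a cycle of period 2 from step 16 on.  Therefore the state at step 127 equals the state at step 16 + ((127 - 16) mod 2) = 17, which is [175, 175, 175, 175, 175, 175, 175, 175, 175].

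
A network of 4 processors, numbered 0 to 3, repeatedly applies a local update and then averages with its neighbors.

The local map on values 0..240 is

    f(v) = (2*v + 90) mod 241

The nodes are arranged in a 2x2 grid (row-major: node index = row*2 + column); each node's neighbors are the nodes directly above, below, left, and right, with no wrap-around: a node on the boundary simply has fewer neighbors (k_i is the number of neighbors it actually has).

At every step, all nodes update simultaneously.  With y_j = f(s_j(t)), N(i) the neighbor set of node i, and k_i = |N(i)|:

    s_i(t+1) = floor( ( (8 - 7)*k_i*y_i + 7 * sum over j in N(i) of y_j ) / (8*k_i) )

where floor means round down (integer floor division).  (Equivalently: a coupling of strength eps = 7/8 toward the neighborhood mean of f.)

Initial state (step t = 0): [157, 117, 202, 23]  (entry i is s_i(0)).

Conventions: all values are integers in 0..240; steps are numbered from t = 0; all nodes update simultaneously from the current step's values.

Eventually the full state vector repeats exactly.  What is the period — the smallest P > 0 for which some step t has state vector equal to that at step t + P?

Simulating step by step:
t=0: [157, 117, 202, 23]
t=1: [61, 141, 132, 58]
t=2: [133, 199, 197, 132]
t=3: [17, 100, 100, 17]
t=4: [58, 114, 114, 58]
t=5: [93, 189, 189, 93]
t=6: [203, 59, 59, 203]
t=7: [183, 38, 38, 183]
t=8: [172, 208, 208, 172]
t=9: [45, 171, 171, 45]
t=10: [189, 181, 181, 189]
t=11: [213, 225, 225, 213]
t=12: [55, 37, 37, 55]
t=13: [168, 195, 195, 168]
t=14: [232, 191, 191, 232]
t=15: [211, 91, 91, 211]
t=16: [30, 30, 30, 30]
t=17: [150, 150, 150, 150]
t=18: [149, 149, 149, 149]
t=19: [147, 147, 147, 147]
t=20: [143, 143, 143, 143]
t=21: [135, 135, 135, 135]
t=22: [119, 119, 119, 119]
t=23: [87, 87, 87, 87]
t=24: [23, 23, 23, 23]
t=25: [136, 136, 136, 136]
t=26: [121, 121, 121, 121]
t=27: [91, 91, 91, 91]
t=28: [31, 31, 31, 31]
t=29: [152, 152, 152, 152]
t=30: [153, 153, 153, 153]
t=31: [155, 155, 155, 155]
t=32: [159, 159, 159, 159]
t=33: [167, 167, 167, 167]
t=34: [183, 183, 183, 183]
t=35: [215, 215, 215, 215]
t=36: [38, 38, 38, 38]
t=37: [166, 166, 166, 166]
t=38: [181, 181, 181, 181]
t=39: [211, 211, 211, 211]
t=40: [30, 30, 30, 30]

Answer: 24
Key observation: The state at step 16, [30, 30, 30, 30], reappears at step 40 — and no state repeats earlier — so the cycle the system enters has period 24.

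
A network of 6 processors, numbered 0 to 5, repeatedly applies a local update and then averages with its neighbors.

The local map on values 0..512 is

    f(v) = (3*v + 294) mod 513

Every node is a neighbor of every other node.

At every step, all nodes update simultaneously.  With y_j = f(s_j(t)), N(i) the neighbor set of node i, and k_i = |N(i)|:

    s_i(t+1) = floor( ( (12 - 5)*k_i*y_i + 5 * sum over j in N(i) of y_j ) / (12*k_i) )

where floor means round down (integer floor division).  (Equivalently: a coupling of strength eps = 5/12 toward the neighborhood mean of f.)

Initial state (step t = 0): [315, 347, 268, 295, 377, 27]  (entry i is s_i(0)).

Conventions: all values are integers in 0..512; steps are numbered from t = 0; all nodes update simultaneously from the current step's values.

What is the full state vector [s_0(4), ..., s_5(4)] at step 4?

Simulating step by step:
t=0: [315, 347, 268, 295, 377, 27]
t=1: [233, 281, 162, 203, 326, 314]
t=2: [382, 197, 275, 337, 265, 247]
t=3: [309, 288, 149, 242, 134, 107]
t=4: [209, 178, 226, 365, 203, 163]

Answer: [209, 178, 226, 365, 203, 163]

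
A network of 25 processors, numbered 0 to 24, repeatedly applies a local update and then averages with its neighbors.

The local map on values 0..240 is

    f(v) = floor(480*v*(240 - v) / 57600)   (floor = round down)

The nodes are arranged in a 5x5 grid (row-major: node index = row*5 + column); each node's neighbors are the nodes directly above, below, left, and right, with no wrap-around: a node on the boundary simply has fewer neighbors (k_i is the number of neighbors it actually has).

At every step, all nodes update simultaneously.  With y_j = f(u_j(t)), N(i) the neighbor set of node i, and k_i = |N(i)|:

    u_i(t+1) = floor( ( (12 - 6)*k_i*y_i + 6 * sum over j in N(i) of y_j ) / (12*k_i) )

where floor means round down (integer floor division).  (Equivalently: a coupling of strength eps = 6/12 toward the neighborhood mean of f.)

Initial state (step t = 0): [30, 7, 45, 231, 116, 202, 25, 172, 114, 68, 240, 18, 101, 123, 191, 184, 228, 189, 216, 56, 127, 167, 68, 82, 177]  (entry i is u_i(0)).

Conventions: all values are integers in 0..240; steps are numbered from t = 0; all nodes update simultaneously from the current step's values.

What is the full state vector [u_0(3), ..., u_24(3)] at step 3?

Answer: [98, 100, 110, 115, 117, 98, 103, 115, 118, 118, 98, 103, 115, 118, 118, 109, 110, 115, 117, 118, 116, 116, 118, 118, 118]

Derivation:
t=0: [30, 7, 45, 231, 116, 202, 25, 172, 114, 68, 240, 18, 101, 123, 191, 184, 228, 189, 216, 56, 127, 167, 68, 82, 177]
t=1: [45, 34, 57, 60, 88, 47, 47, 92, 100, 101, 30, 39, 99, 103, 88, 66, 48, 74, 70, 77, 106, 90, 96, 92, 94]
t=2: [69, 68, 86, 97, 107, 70, 76, 105, 112, 114, 65, 72, 107, 113, 111, 88, 84, 101, 104, 106, 110, 107, 112, 111, 111]
t=3: [98, 100, 110, 115, 117, 98, 103, 115, 118, 118, 98, 103, 115, 118, 118, 109, 110, 115, 117, 118, 116, 116, 118, 118, 118]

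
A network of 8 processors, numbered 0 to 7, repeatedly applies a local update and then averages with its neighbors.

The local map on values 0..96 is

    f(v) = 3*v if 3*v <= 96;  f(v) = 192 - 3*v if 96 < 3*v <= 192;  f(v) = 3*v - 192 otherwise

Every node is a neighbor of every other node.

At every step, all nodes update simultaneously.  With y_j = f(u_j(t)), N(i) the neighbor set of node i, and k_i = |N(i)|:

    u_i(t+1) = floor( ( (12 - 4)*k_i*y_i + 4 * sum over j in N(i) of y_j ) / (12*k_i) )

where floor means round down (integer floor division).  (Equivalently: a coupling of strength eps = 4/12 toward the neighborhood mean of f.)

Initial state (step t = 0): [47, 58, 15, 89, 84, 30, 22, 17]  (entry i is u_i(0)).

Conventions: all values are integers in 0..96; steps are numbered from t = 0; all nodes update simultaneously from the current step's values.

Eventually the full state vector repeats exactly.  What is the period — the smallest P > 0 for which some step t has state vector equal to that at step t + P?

Answer: 15
Key observation: The state at step 55, [17, 52, 17, 17, 17, 17, 52, 17], reappears at step 70 — and no state repeats earlier — so the cycle the system enters has period 15.

Derivation:
t=0: [47, 58, 15, 89, 84, 30, 22, 17]
t=1: [53, 32, 49, 68, 58, 77, 62, 53]
t=2: [33, 72, 41, 20, 24, 37, 17, 33]
t=3: [83, 40, 68, 63, 70, 76, 57, 83]
t=4: [48, 57, 20, 15, 24, 35, 26, 48]
t=5: [51, 34, 59, 49, 66, 75, 70, 51]
t=6: [37, 69, 22, 41, 17, 34, 24, 37]
t=7: [75, 34, 65, 67, 56, 80, 69, 75]
t=8: [32, 67, 14, 17, 27, 41, 21, 32]
t=9: [83, 29, 50, 55, 74, 66, 63, 83]
t=10: [50, 68, 40, 31, 33, 18, 16, 50]
t=11: [47, 29, 66, 79, 79, 55, 51, 47]
t=12: [48, 70, 20, 44, 44, 33, 40, 48]
t=13: [51, 33, 59, 59, 59, 79, 66, 51]
t=14: [36, 70, 22, 22, 22, 40, 16, 36]
t=15: [76, 35, 64, 64, 64, 68, 53, 76]
t=16: [32, 63, 9, 9, 9, 17, 30, 32]
t=17: [79, 21, 36, 36, 36, 51, 75, 79]
t=18: [50, 61, 74, 74, 74, 46, 43, 50]
t=19: [40, 19, 32, 32, 32, 47, 53, 40]
t=20: [71, 62, 86, 86, 86, 58, 47, 71]
t=21: [28, 18, 55, 55, 55, 26, 46, 28]
t=22: [72, 54, 37, 37, 37, 69, 54, 72]
t=23: [32, 36, 67, 67, 67, 26, 36, 32]
t=24: [81, 74, 27, 27, 27, 70, 74, 81]
t=25: [51, 38, 70, 70, 70, 31, 38, 51]
t=26: [42, 66, 29, 29, 29, 75, 66, 42]
t=27: [61, 24, 74, 74, 74, 41, 24, 61]
t=28: [20, 59, 33, 33, 33, 58, 59, 20]
t=29: [58, 30, 78, 78, 78, 32, 30, 58]
t=30: [32, 76, 46, 46, 46, 80, 76, 32]
t=31: [82, 44, 56, 56, 56, 52, 44, 82]
t=32: [49, 53, 30, 30, 30, 38, 53, 49]
t=33: [51, 44, 79, 79, 79, 72, 44, 51]
t=34: [41, 54, 44, 44, 44, 31, 54, 41]
t=35: [65, 41, 59, 59, 59, 80, 41, 65]
t=36: [13, 54, 20, 20, 20, 41, 54, 13]
t=37: [42, 37, 55, 55, 55, 61, 37, 42]
t=38: [59, 68, 35, 35, 35, 23, 68, 59]
t=39: [27, 25, 72, 72, 72, 61, 25, 27]
t=40: [68, 65, 33, 33, 33, 24, 65, 68]
t=41: [25, 20, 75, 75, 75, 62, 20, 25]
t=42: [64, 55, 38, 38, 38, 21, 55, 64]
t=43: [16, 33, 65, 65, 65, 55, 33, 16]
t=44: [44, 72, 17, 17, 17, 31, 72, 44]
t=45: [56, 34, 51, 51, 51, 77, 34, 56]
t=46: [33, 74, 42, 42, 42, 42, 74, 33]
t=47: [81, 42, 65, 65, 65, 65, 42, 81]
t=48: [43, 52, 13, 13, 13, 13, 52, 43]
t=49: [55, 39, 41, 41, 41, 41, 39, 55]
t=50: [39, 69, 65, 65, 65, 65, 69, 39]
t=51: [55, 18, 11, 11, 11, 11, 18, 55]
t=52: [30, 47, 34, 34, 34, 34, 47, 30]
t=53: [86, 62, 86, 86, 86, 86, 62, 86]
t=54: [60, 23, 60, 60, 60, 60, 23, 60]
t=55: [17, 52, 17, 17, 17, 17, 52, 17]
t=56: [49, 40, 49, 49, 49, 49, 40, 49]
t=57: [47, 64, 47, 47, 47, 47, 64, 47]
t=58: [46, 14, 46, 46, 46, 46, 14, 46]
t=59: [52, 45, 52, 52, 52, 52, 45, 52]
t=60: [38, 51, 38, 38, 38, 38, 51, 38]
t=61: [74, 50, 74, 74, 74, 74, 50, 74]
t=62: [31, 38, 31, 31, 31, 31, 38, 31]
t=63: [91, 82, 91, 91, 91, 91, 82, 91]
t=64: [78, 61, 78, 78, 78, 78, 61, 78]
t=65: [38, 18, 38, 38, 38, 38, 18, 38]
t=66: [75, 60, 75, 75, 75, 75, 60, 75]
t=67: [31, 18, 31, 31, 31, 31, 18, 31]
t=68: [89, 65, 89, 89, 89, 89, 65, 89]
t=69: [68, 23, 68, 68, 68, 68, 23, 68]
t=70: [17, 52, 17, 17, 17, 17, 52, 17]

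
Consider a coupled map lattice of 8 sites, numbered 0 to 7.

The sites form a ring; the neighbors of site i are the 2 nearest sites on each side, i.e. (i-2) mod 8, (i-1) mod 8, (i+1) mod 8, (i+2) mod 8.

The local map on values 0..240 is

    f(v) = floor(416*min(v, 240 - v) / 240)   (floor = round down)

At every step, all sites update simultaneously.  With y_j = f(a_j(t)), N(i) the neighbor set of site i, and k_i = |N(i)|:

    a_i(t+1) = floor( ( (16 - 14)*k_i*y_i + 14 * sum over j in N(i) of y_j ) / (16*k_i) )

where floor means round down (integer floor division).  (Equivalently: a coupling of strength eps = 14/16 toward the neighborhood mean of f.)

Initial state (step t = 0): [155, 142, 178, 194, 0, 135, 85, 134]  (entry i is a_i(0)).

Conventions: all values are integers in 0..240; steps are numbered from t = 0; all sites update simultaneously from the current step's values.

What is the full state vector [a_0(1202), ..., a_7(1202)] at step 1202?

Answer: [201, 201, 201, 201, 201, 201, 201, 201]
Key observation: The state at step 26, [201, 201, 201, 201, 201, 201, 201, 201], reappears at step 29: the system is in a cycle of period 3 from step 26 on.  Therefore the state at step 1202 equals the state at step 26 + ((1202 - 26) mod 3) = 26, which is [201, 201, 201, 201, 201, 201, 201, 201].

Derivation:
t=0: [155, 142, 178, 194, 0, 135, 85, 134]
t=1: [150, 134, 99, 110, 112, 112, 130, 163]
t=2: [167, 165, 179, 186, 187, 178, 171, 174]
t=3: [118, 112, 109, 106, 104, 104, 110, 119]
t=4: [195, 195, 189, 185, 184, 188, 192, 193]
t=5: [81, 84, 87, 89, 90, 89, 86, 82]
t=6: [145, 146, 148, 151, 152, 150, 148, 146]
t=7: [160, 160, 158, 156, 156, 156, 158, 160]
t=8: [139, 140, 141, 142, 143, 142, 141, 140]
t=9: [172, 172, 171, 170, 169, 170, 171, 172]
t=10: [117, 118, 119, 120, 120, 120, 119, 118]
t=11: [204, 204, 205, 206, 207, 206, 205, 204]
t=12: [61, 60, 59, 59, 58, 59, 59, 60]
t=13: [103, 103, 102, 102, 101, 102, 102, 103]
t=14: [177, 177, 176, 176, 175, 176, 176, 177]
t=15: [109, 109, 110, 110, 110, 110, 110, 109]
t=16: [188, 188, 189, 189, 190, 189, 189, 188]
t=17: [89, 89, 88, 88, 87, 88, 88, 89]
t=18: [153, 153, 152, 152, 151, 152, 152, 153]
t=19: [150, 150, 151, 152, 152, 152, 151, 150]
t=20: [155, 154, 154, 153, 152, 153, 154, 154]
t=21: [148, 148, 149, 150, 149, 150, 149, 148]
t=22: [158, 157, 157, 157, 156, 157, 157, 157]
t=23: [142, 142, 143, 143, 143, 143, 143, 142]
t=24: [168, 168, 168, 168, 168, 168, 168, 168]
t=25: [124, 124, 124, 124, 124, 124, 124, 124]
t=26: [201, 201, 201, 201, 201, 201, 201, 201]
t=27: [67, 67, 67, 67, 67, 67, 67, 67]
t=28: [116, 116, 116, 116, 116, 116, 116, 116]
t=29: [201, 201, 201, 201, 201, 201, 201, 201]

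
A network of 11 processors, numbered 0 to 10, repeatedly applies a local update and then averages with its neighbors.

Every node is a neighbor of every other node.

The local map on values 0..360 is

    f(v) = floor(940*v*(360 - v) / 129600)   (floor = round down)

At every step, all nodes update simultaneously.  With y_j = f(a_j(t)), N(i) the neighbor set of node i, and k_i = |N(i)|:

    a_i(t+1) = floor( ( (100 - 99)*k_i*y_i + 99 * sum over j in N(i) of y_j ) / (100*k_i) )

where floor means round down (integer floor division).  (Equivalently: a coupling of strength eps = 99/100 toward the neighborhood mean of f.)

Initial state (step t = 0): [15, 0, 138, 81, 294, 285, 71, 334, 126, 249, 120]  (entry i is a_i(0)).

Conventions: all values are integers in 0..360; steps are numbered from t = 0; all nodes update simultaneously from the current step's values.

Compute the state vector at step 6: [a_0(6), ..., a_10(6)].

Answer: [222, 222, 222, 222, 222, 222, 222, 222, 222, 222, 222]

Derivation:
t=0: [15, 0, 138, 81, 294, 285, 71, 334, 126, 249, 120]
t=1: [149, 153, 133, 138, 140, 139, 140, 147, 134, 135, 134]
t=2: [222, 222, 223, 222, 222, 222, 222, 222, 223, 222, 223]
t=3: [221, 221, 221, 221, 221, 221, 221, 221, 221, 221, 221]
t=4: [222, 222, 222, 222, 222, 222, 222, 222, 222, 222, 222]
t=5: [222, 222, 222, 222, 222, 222, 222, 222, 222, 222, 222]
t=6: [222, 222, 222, 222, 222, 222, 222, 222, 222, 222, 222]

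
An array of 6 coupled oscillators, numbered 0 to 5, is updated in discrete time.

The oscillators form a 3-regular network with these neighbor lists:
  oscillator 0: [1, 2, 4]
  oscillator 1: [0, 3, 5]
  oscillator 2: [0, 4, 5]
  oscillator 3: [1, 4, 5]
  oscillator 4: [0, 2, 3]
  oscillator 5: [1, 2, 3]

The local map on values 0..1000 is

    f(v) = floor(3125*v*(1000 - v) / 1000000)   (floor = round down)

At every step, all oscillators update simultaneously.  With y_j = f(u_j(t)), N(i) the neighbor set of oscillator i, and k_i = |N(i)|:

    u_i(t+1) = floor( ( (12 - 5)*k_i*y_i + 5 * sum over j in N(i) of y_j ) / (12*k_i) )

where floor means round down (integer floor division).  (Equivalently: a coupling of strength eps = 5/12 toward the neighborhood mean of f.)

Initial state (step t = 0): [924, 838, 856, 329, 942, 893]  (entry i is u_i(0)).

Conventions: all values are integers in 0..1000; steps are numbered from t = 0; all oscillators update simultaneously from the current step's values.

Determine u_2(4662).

Answer: u_2(4662) = 774
Key observation: The state at step 28, [774, 774, 774, 774, 774, 774], reappears at step 30: the system is in a cycle of period 2 from step 28 on.  Therefore the state at step 4662 equals the state at step 28 + ((4662 - 28) mod 2) = 28, which is [774, 774, 774, 774, 774, 774].

Derivation:
t=0: [924, 838, 856, 329, 942, 893]
t=1: [263, 414, 320, 525, 278, 381]
t=2: [639, 736, 670, 749, 652, 737]
t=3: [698, 619, 685, 609, 690, 614]
t=4: [672, 726, 680, 731, 678, 730]
t=5: [676, 628, 672, 624, 673, 624]
t=6: [691, 724, 693, 726, 693, 726]
t=7: [660, 629, 658, 627, 658, 627]
t=8: [705, 725, 706, 726, 706, 726]
t=9: [645, 626, 644, 625, 644, 625]
t=10: [717, 729, 718, 729, 718, 729]
t=11: [631, 619, 630, 619, 630, 619]
t=12: [728, 734, 728, 734, 728, 734]
t=13: [616, 611, 616, 611, 616, 611]
t=14: [739, 741, 739, 741, 739, 741]
t=15: [601, 599, 601, 599, 601, 599]
t=16: [749, 749, 749, 749, 749, 749]
t=17: [587, 587, 587, 587, 587, 587]
t=18: [757, 757, 757, 757, 757, 757]
t=19: [574, 574, 574, 574, 574, 574]
t=20: [764, 764, 764, 764, 764, 764]
t=21: [563, 563, 563, 563, 563, 563]
t=22: [768, 768, 768, 768, 768, 768]
t=23: [556, 556, 556, 556, 556, 556]
t=24: [771, 771, 771, 771, 771, 771]
t=25: [551, 551, 551, 551, 551, 551]
t=26: [773, 773, 773, 773, 773, 773]
t=27: [548, 548, 548, 548, 548, 548]
t=28: [774, 774, 774, 774, 774, 774]
t=29: [546, 546, 546, 546, 546, 546]
t=30: [774, 774, 774, 774, 774, 774]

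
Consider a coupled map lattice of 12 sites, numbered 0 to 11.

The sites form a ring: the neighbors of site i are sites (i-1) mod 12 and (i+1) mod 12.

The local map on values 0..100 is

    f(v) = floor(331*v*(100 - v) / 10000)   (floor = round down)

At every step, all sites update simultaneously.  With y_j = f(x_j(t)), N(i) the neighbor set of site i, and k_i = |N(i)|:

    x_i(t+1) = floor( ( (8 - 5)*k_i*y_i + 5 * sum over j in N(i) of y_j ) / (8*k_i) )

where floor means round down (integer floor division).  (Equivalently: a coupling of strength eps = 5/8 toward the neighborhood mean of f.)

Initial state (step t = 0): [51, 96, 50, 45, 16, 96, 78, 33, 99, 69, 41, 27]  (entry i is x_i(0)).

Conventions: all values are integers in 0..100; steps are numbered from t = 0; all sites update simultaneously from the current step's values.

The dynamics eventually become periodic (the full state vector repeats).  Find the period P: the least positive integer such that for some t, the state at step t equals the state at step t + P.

Answer: 2
Key observation: The state at step 8, [82, 82, 82, 82, 82, 82, 82, 82, 82, 82, 82, 82], reappears at step 10 — and no state repeats earlier — so the cycle the system enters has period 2.

Derivation:
t=0: [51, 96, 50, 45, 16, 96, 78, 33, 99, 69, 41, 27]
t=1: [54, 55, 59, 69, 45, 35, 47, 45, 45, 52, 72, 75]
t=2: [75, 81, 77, 76, 75, 79, 79, 81, 81, 76, 69, 69]
t=3: [60, 56, 56, 60, 58, 56, 52, 51, 53, 60, 66, 67]
t=4: [77, 80, 80, 79, 80, 81, 81, 82, 81, 78, 75, 75]
t=5: [57, 53, 52, 52, 52, 50, 49, 49, 51, 56, 60, 60]
t=6: [80, 81, 82, 82, 82, 82, 82, 82, 81, 80, 79, 79]
t=7: [52, 50, 48, 48, 48, 48, 48, 48, 50, 52, 53, 53]
t=8: [82, 82, 82, 82, 82, 82, 82, 82, 82, 82, 82, 82]
t=9: [48, 48, 48, 48, 48, 48, 48, 48, 48, 48, 48, 48]
t=10: [82, 82, 82, 82, 82, 82, 82, 82, 82, 82, 82, 82]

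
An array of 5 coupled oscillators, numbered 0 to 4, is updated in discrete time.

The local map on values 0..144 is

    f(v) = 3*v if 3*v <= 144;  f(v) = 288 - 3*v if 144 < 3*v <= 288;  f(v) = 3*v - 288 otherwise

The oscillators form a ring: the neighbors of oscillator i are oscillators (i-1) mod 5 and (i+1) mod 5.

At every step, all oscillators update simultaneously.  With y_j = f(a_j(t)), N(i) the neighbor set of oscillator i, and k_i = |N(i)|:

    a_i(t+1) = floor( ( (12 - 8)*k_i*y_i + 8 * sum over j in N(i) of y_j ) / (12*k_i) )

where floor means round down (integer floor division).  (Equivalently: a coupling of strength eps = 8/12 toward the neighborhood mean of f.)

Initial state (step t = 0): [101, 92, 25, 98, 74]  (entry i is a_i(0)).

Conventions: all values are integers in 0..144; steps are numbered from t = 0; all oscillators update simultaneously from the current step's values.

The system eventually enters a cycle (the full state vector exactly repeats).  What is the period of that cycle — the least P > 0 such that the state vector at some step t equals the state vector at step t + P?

Answer: 6
Key observation: The state at step 59, [48, 48, 78, 105, 81], reappears at step 65 — and no state repeats earlier — so the cycle the system enters has period 6.

Derivation:
t=0: [101, 92, 25, 98, 74]
t=1: [31, 34, 31, 49, 29]
t=2: [94, 96, 112, 107, 107]
t=3: [13, 18, 27, 38, 24]
t=4: [55, 58, 83, 89, 75]
t=5: [100, 92, 58, 41, 69]
t=6: [35, 46, 83, 106, 72]
t=7: [105, 94, 69, 47, 69]
t=8: [38, 38, 76, 101, 83]
t=9: [89, 96, 63, 38, 56]
t=10: [47, 40, 71, 111, 85]
t=11: [98, 112, 80, 51, 73]
t=12: [41, 34, 77, 84, 70]
t=13: [101, 94, 65, 57, 79]
t=14: [24, 38, 72, 87, 61]
t=15: [97, 86, 71, 68, 68]
t=16: [39, 36, 63, 81, 57]
t=17: [114, 108, 84, 87, 93]
t=18: [33, 42, 33, 24, 30]
t=19: [105, 108, 99, 87, 87]
t=20: [30, 24, 24, 21, 27]
t=21: [81, 78, 69, 72, 78]
t=22: [51, 60, 69, 69, 57]
t=23: [120, 108, 90, 93, 111]
t=24: [51, 42, 21, 24, 42]
t=25: [129, 108, 87, 87, 111]
t=26: [60, 54, 30, 33, 57]
t=27: [117, 108, 105, 102, 108]
t=28: [45, 42, 27, 27, 39]
t=29: [126, 114, 96, 93, 111]
t=30: [63, 48, 21, 18, 48]
t=31: [129, 102, 87, 87, 99]
t=32: [42, 48, 24, 21, 45]
t=33: [135, 114, 93, 90, 108]
t=34: [69, 60, 27, 21, 57]
t=35: [102, 90, 84, 87, 87]
t=36: [21, 24, 27, 30, 24]
t=37: [69, 72, 81, 81, 75]
t=38: [72, 66, 54, 51, 63]
t=39: [87, 96, 117, 120, 102]
t=40: [15, 30, 45, 51, 39]
t=41: [84, 90, 120, 129, 99]
t=42: [21, 42, 63, 60, 48]
t=43: [111, 96, 111, 117, 105]
t=44: [24, 30, 36, 45, 45]
t=45: [99, 90, 111, 126, 114]
t=46: [27, 24, 51, 63, 51]
t=47: [96, 96, 102, 123, 105]
t=48: [9, 6, 33, 42, 36]
t=49: [51, 48, 81, 111, 87]
t=50: [102, 108, 78, 39, 69]
t=51: [45, 36, 69, 84, 72]
t=52: [105, 108, 75, 63, 81]
t=53: [36, 42, 66, 69, 57]
t=54: [117, 108, 99, 96, 102]
t=55: [39, 36, 15, 9, 27]
t=56: [102, 90, 60, 51, 75]
t=57: [33, 48, 87, 102, 72]
t=58: [105, 90, 63, 39, 63]
t=59: [48, 48, 78, 105, 81]
t=60: [111, 114, 75, 42, 72]
t=61: [57, 54, 81, 87, 81]
t=62: [96, 96, 66, 39, 63]
t=63: [33, 30, 69, 102, 72]
t=64: [87, 90, 63, 57, 63]
t=65: [48, 48, 78, 105, 81]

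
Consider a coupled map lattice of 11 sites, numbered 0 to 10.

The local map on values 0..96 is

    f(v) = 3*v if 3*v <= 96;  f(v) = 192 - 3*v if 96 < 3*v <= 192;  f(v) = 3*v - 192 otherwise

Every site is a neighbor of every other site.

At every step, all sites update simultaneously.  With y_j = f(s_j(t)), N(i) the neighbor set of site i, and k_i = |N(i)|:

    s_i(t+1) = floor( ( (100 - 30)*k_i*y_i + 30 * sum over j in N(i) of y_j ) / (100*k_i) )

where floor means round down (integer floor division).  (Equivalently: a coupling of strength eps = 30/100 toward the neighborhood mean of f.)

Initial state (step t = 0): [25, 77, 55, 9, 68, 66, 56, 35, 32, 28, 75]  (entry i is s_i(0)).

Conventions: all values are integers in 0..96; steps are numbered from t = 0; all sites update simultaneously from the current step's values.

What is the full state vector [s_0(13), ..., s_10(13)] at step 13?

Simulating step by step:
t=0: [25, 77, 55, 9, 68, 66, 56, 35, 32, 28, 75]
t=1: [65, 41, 33, 33, 23, 19, 31, 73, 79, 71, 37]
t=2: [21, 65, 81, 81, 65, 57, 81, 37, 49, 33, 73]
t=3: [56, 16, 48, 48, 16, 28, 48, 68, 44, 76, 32]
t=4: [32, 48, 48, 48, 48, 72, 48, 24, 56, 40, 80]
t=5: [81, 49, 49, 49, 49, 33, 49, 65, 33, 65, 49]
t=6: [49, 45, 45, 45, 45, 77, 45, 17, 77, 17, 45]
t=7: [47, 55, 55, 55, 55, 43, 55, 51, 43, 51, 55]
t=8: [46, 30, 30, 30, 30, 54, 30, 38, 54, 38, 30]
t=9: [60, 84, 84, 84, 84, 44, 84, 76, 44, 76, 84]
t=10: [24, 57, 57, 57, 57, 57, 57, 41, 57, 41, 57]
t=11: [59, 25, 25, 25, 25, 25, 25, 57, 25, 57, 25]
t=12: [29, 69, 69, 69, 69, 69, 69, 33, 69, 33, 69]
t=13: [70, 21, 21, 21, 21, 21, 21, 74, 21, 74, 21]

Answer: [70, 21, 21, 21, 21, 21, 21, 74, 21, 74, 21]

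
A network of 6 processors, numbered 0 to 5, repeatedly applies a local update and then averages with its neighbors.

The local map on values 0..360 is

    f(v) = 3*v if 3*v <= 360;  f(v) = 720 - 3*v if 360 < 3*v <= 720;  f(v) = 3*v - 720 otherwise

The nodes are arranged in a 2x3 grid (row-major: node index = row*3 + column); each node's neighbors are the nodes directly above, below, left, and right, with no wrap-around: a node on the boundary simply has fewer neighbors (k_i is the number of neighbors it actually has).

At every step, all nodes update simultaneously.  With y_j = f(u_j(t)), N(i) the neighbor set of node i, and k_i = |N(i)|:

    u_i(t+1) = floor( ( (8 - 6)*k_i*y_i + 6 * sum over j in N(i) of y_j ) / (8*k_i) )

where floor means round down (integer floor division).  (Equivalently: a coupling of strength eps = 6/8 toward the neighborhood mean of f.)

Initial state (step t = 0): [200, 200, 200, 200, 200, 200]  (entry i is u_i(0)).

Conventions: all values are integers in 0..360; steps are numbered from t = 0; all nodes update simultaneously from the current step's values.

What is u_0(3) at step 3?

Answer: u_0(3) = 360

Derivation:
t=0: [200, 200, 200, 200, 200, 200]
t=1: [120, 120, 120, 120, 120, 120]
t=2: [360, 360, 360, 360, 360, 360]
t=3: [360, 360, 360, 360, 360, 360]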